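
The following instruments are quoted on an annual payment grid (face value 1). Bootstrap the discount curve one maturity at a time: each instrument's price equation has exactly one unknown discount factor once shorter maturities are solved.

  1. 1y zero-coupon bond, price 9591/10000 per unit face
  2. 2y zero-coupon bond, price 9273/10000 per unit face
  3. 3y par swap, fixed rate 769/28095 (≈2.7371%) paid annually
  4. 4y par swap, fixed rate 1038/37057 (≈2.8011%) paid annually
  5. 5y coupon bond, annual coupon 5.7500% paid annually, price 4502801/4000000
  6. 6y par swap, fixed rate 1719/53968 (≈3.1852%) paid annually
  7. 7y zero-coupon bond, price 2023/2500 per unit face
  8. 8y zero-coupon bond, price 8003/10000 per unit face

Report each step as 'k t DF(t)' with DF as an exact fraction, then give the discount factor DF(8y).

step 1 [1y] zero: DF = P = 9591/10000 ≈ 0.959100
step 2 [2y] zero: DF = P = 9273/10000 ≈ 0.927300
step 3 [3y] swap r/1=769/28095: DF=(1 − 769/28095·(0.959100+0.927300))/(1+769/28095) = 9231/10000 ≈ 0.923100
step 4 [4y] swap r/1=1038/37057: DF=(1 − 1038/37057·(0.959100+0.927300+0.923100))/(1+1038/37057) = 4481/5000 ≈ 0.896200
step 5 [5y] bond c/1=23/400: DF=(4502801/4000000 − 23/400·(0.959100+0.927300+0.923100+0.896200))/(1+23/400) = 863/1000 ≈ 0.863000
step 6 [6y] swap r/1=1719/53968: DF=(1 − 1719/53968·(0.959100+0.927300+0.923100+0.896200+0.863000))/(1+1719/53968) = 8281/10000 ≈ 0.828100
step 7 [7y] zero: DF = P = 2023/2500 ≈ 0.809200
step 8 [8y] zero: DF = P = 8003/10000 ≈ 0.800300

1 1 9591/10000
2 2 9273/10000
3 3 9231/10000
4 4 4481/5000
5 5 863/1000
6 6 8281/10000
7 7 2023/2500
8 8 8003/10000
DF(8y) = 8003/10000 ≈ 0.800300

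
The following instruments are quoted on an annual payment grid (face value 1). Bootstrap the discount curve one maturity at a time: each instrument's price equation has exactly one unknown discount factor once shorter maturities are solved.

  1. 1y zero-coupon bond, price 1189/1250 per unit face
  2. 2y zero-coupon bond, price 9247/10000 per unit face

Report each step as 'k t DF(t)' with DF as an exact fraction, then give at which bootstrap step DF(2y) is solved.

1 1 1189/1250
2 2 9247/10000
DF(2y) is solved at step 2

step 1 [1y] zero: DF = P = 1189/1250 ≈ 0.951200
step 2 [2y] zero: DF = P = 9247/10000 ≈ 0.924700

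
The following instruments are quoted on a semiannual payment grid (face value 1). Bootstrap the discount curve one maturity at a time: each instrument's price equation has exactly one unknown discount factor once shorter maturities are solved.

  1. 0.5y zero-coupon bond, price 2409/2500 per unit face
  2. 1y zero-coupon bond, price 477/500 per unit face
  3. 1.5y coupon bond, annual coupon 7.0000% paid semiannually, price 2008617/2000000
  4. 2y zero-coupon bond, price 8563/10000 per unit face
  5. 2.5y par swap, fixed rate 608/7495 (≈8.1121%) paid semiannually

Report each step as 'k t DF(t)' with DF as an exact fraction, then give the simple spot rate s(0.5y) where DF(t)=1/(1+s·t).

1 1/2 2409/2500
2 1 477/500
3 3/2 1811/2000
4 2 8563/10000
5 5/2 511/625
s(0.5y) = (1/(2409/2500) − 1)/(1/2) = 182/2409 ≈ 7.5550%

step 1 [0.5y] zero: DF = P = 2409/2500 ≈ 0.963600
step 2 [1y] zero: DF = P = 477/500 ≈ 0.954000
step 3 [1.5y] bond c/2=7/200: DF=(2008617/2000000 − 7/200·(0.963600+0.954000))/(1+7/200) = 1811/2000 ≈ 0.905500
step 4 [2y] zero: DF = P = 8563/10000 ≈ 0.856300
step 5 [2.5y] swap r/2=304/7495: DF=(1 − 304/7495·(0.963600+0.954000+0.905500+0.856300))/(1+304/7495) = 511/625 ≈ 0.817600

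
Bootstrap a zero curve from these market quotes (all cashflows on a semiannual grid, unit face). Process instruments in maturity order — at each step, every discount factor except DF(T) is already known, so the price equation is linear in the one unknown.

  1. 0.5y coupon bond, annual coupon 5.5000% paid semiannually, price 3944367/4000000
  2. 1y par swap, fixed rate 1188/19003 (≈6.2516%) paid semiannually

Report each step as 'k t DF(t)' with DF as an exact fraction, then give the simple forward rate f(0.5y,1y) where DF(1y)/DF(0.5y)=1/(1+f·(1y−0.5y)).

1 1/2 9597/10000
2 1 4703/5000
f(0.5y,1y) = ((9597/10000)/(4703/5000) − 1)/(1/2) = 191/4703 ≈ 4.0612%

step 1 [0.5y] bond c/2=11/400: DF=(3944367/4000000 − 11/400·(0))/(1+11/400) = 9597/10000 ≈ 0.959700
step 2 [1y] swap r/2=594/19003: DF=(1 − 594/19003·(0.959700))/(1+594/19003) = 4703/5000 ≈ 0.940600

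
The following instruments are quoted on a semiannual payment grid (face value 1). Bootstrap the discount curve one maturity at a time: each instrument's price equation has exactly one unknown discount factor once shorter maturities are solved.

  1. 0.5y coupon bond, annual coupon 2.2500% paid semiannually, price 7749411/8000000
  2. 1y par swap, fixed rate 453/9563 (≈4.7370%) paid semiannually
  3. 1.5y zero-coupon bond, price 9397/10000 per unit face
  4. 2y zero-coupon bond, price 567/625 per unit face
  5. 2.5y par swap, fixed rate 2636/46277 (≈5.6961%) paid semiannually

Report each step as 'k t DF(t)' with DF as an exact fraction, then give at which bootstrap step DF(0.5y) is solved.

1 1/2 9579/10000
2 1 9547/10000
3 3/2 9397/10000
4 2 567/625
5 5/2 4341/5000
DF(0.5y) is solved at step 1

step 1 [0.5y] bond c/2=9/800: DF=(7749411/8000000 − 9/800·(0))/(1+9/800) = 9579/10000 ≈ 0.957900
step 2 [1y] swap r/2=453/19126: DF=(1 − 453/19126·(0.957900))/(1+453/19126) = 9547/10000 ≈ 0.954700
step 3 [1.5y] zero: DF = P = 9397/10000 ≈ 0.939700
step 4 [2y] zero: DF = P = 567/625 ≈ 0.907200
step 5 [2.5y] swap r/2=1318/46277: DF=(1 − 1318/46277·(0.957900+0.954700+0.939700+0.907200))/(1+1318/46277) = 4341/5000 ≈ 0.868200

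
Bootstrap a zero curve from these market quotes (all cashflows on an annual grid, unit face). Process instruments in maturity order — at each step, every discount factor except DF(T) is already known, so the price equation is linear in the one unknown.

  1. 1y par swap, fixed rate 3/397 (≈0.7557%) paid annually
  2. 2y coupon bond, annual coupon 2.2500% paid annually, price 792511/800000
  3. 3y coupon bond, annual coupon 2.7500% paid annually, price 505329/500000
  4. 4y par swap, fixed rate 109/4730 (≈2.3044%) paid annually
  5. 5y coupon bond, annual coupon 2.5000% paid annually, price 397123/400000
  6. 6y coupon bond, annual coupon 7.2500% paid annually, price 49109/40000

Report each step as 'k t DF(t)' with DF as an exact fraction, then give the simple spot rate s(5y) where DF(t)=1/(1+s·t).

step 1 [1y] swap r/1=3/397: DF=(1 − 3/397·(0))/(1+3/397) = 397/400 ≈ 0.992500
step 2 [2y] bond c/1=9/400: DF=(792511/800000 − 9/400·(0.992500))/(1+9/400) = 947/1000 ≈ 0.947000
step 3 [3y] bond c/1=11/400: DF=(505329/500000 − 11/400·(0.992500+0.947000))/(1+11/400) = 9317/10000 ≈ 0.931700
step 4 [4y] swap r/1=109/4730: DF=(1 − 109/4730·(0.992500+0.947000+0.931700))/(1+109/4730) = 1141/1250 ≈ 0.912800
step 5 [5y] bond c/1=1/40: DF=(397123/400000 − 1/40·(0.992500+0.947000+0.931700+0.912800))/(1+1/40) = 8763/10000 ≈ 0.876300
step 6 [6y] bond c/1=29/400: DF=(49109/40000 − 29/400·(0.992500+0.947000+0.931700+0.912800+0.876300))/(1+29/400) = 8297/10000 ≈ 0.829700

1 1 397/400
2 2 947/1000
3 3 9317/10000
4 4 1141/1250
5 5 8763/10000
6 6 8297/10000
s(5y) = (1/(8763/10000) − 1)/(5) = 1237/43815 ≈ 2.8232%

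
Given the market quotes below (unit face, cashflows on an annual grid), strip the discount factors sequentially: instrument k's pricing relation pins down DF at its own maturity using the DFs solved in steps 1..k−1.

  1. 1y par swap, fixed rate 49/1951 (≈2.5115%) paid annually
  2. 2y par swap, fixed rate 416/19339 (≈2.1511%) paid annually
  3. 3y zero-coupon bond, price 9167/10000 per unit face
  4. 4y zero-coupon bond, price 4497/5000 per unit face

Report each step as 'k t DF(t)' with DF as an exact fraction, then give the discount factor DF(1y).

1 1 1951/2000
2 2 599/625
3 3 9167/10000
4 4 4497/5000
DF(1y) = 1951/2000 ≈ 0.975500

step 1 [1y] swap r/1=49/1951: DF=(1 − 49/1951·(0))/(1+49/1951) = 1951/2000 ≈ 0.975500
step 2 [2y] swap r/1=416/19339: DF=(1 − 416/19339·(0.975500))/(1+416/19339) = 599/625 ≈ 0.958400
step 3 [3y] zero: DF = P = 9167/10000 ≈ 0.916700
step 4 [4y] zero: DF = P = 4497/5000 ≈ 0.899400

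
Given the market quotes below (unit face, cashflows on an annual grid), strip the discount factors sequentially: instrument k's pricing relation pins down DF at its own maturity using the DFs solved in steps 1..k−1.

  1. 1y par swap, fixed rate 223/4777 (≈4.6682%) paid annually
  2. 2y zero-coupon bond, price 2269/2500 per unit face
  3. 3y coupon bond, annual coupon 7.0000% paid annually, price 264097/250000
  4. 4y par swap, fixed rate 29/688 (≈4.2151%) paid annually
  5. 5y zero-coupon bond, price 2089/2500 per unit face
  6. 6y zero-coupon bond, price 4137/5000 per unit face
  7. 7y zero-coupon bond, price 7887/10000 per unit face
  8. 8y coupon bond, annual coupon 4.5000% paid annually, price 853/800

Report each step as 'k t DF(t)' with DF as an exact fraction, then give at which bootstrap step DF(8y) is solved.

step 1 [1y] swap r/1=223/4777: DF=(1 − 223/4777·(0))/(1+223/4777) = 4777/5000 ≈ 0.955400
step 2 [2y] zero: DF = P = 2269/2500 ≈ 0.907600
step 3 [3y] bond c/1=7/100: DF=(264097/250000 − 7/100·(0.955400+0.907600))/(1+7/100) = 4327/5000 ≈ 0.865400
step 4 [4y] swap r/1=29/688: DF=(1 − 29/688·(0.955400+0.907600+0.865400))/(1+29/688) = 2123/2500 ≈ 0.849200
step 5 [5y] zero: DF = P = 2089/2500 ≈ 0.835600
step 6 [6y] zero: DF = P = 4137/5000 ≈ 0.827400
step 7 [7y] zero: DF = P = 7887/10000 ≈ 0.788700
step 8 [8y] bond c/1=9/200: DF=(853/800 − 9/200·(0.955400+0.907600+0.865400+0.849200+0.835600+0.827400+0.788700))/(1+9/200) = 7607/10000 ≈ 0.760700

1 1 4777/5000
2 2 2269/2500
3 3 4327/5000
4 4 2123/2500
5 5 2089/2500
6 6 4137/5000
7 7 7887/10000
8 8 7607/10000
DF(8y) is solved at step 8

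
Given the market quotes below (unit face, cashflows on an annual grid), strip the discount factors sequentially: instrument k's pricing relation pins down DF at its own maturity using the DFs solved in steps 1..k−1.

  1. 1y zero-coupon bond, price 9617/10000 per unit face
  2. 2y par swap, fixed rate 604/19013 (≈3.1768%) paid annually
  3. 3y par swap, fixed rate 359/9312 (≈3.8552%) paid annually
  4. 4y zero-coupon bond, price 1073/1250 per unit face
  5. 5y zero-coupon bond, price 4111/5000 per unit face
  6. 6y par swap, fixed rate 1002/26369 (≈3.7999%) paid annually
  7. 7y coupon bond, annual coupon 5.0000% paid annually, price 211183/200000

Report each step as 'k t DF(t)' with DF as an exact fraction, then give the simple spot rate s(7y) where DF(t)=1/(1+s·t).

1 1 9617/10000
2 2 2349/2500
3 3 8923/10000
4 4 1073/1250
5 5 4111/5000
6 6 1999/2500
7 7 1509/2000
s(7y) = (1/(1509/2000) − 1)/(7) = 491/10563 ≈ 4.6483%

step 1 [1y] zero: DF = P = 9617/10000 ≈ 0.961700
step 2 [2y] swap r/1=604/19013: DF=(1 − 604/19013·(0.961700))/(1+604/19013) = 2349/2500 ≈ 0.939600
step 3 [3y] swap r/1=359/9312: DF=(1 − 359/9312·(0.961700+0.939600))/(1+359/9312) = 8923/10000 ≈ 0.892300
step 4 [4y] zero: DF = P = 1073/1250 ≈ 0.858400
step 5 [5y] zero: DF = P = 4111/5000 ≈ 0.822200
step 6 [6y] swap r/1=1002/26369: DF=(1 − 1002/26369·(0.961700+0.939600+0.892300+0.858400+0.822200))/(1+1002/26369) = 1999/2500 ≈ 0.799600
step 7 [7y] bond c/1=1/20: DF=(211183/200000 − 1/20·(0.961700+0.939600+0.892300+0.858400+0.822200+0.799600))/(1+1/20) = 1509/2000 ≈ 0.754500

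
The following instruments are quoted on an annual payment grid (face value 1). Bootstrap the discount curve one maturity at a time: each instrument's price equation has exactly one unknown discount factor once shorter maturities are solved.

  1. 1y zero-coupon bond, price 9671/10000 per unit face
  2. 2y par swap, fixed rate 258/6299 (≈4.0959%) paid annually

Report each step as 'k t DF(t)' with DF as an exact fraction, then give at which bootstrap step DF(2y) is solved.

step 1 [1y] zero: DF = P = 9671/10000 ≈ 0.967100
step 2 [2y] swap r/1=258/6299: DF=(1 − 258/6299·(0.967100))/(1+258/6299) = 4613/5000 ≈ 0.922600

1 1 9671/10000
2 2 4613/5000
DF(2y) is solved at step 2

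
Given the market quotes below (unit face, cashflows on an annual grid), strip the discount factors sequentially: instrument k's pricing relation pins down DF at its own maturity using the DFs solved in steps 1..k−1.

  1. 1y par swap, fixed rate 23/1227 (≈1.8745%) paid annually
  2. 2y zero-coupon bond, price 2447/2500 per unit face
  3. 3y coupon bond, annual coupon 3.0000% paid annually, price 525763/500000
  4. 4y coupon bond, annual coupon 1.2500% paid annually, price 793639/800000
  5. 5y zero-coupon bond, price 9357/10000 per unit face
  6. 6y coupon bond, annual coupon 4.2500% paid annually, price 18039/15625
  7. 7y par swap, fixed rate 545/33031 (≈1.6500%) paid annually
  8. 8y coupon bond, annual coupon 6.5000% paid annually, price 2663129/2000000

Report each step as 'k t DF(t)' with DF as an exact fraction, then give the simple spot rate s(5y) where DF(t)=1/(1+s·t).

step 1 [1y] swap r/1=23/1227: DF=(1 − 23/1227·(0))/(1+23/1227) = 1227/1250 ≈ 0.981600
step 2 [2y] zero: DF = P = 2447/2500 ≈ 0.978800
step 3 [3y] bond c/1=3/100: DF=(525763/500000 − 3/100·(0.981600+0.978800))/(1+3/100) = 4819/5000 ≈ 0.963800
step 4 [4y] bond c/1=1/80: DF=(793639/800000 − 1/80·(0.981600+0.978800+0.963800))/(1+1/80) = 9437/10000 ≈ 0.943700
step 5 [5y] zero: DF = P = 9357/10000 ≈ 0.935700
step 6 [6y] bond c/1=17/400: DF=(18039/15625 − 17/400·(0.981600+0.978800+0.963800+0.943700+0.935700))/(1+17/400) = 2279/2500 ≈ 0.911600
step 7 [7y] swap r/1=545/33031: DF=(1 − 545/33031·(0.981600+0.978800+0.963800+0.943700+0.935700+0.911600))/(1+545/33031) = 891/1000 ≈ 0.891000
step 8 [8y] bond c/1=13/200: DF=(2663129/2000000 − 13/200·(0.981600+0.978800+0.963800+0.943700+0.935700+0.911600+0.891000))/(1+13/200) = 8471/10000 ≈ 0.847100

1 1 1227/1250
2 2 2447/2500
3 3 4819/5000
4 4 9437/10000
5 5 9357/10000
6 6 2279/2500
7 7 891/1000
8 8 8471/10000
s(5y) = (1/(9357/10000) − 1)/(5) = 643/46785 ≈ 1.3744%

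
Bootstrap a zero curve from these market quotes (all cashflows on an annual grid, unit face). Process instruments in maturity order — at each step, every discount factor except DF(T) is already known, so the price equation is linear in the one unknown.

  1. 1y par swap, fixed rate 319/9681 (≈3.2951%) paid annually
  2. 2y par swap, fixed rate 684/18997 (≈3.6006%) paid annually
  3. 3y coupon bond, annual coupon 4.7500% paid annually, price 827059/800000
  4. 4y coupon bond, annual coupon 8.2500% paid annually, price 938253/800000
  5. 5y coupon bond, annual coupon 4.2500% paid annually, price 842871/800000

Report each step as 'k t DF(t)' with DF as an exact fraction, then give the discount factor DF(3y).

step 1 [1y] swap r/1=319/9681: DF=(1 − 319/9681·(0))/(1+319/9681) = 9681/10000 ≈ 0.968100
step 2 [2y] swap r/1=684/18997: DF=(1 − 684/18997·(0.968100))/(1+684/18997) = 2329/2500 ≈ 0.931600
step 3 [3y] bond c/1=19/400: DF=(827059/800000 − 19/400·(0.968100+0.931600))/(1+19/400) = 563/625 ≈ 0.900800
step 4 [4y] bond c/1=33/400: DF=(938253/800000 − 33/400·(0.968100+0.931600+0.900800))/(1+33/400) = 87/100 ≈ 0.870000
step 5 [5y] bond c/1=17/400: DF=(842871/800000 − 17/400·(0.968100+0.931600+0.900800+0.870000))/(1+17/400) = 861/1000 ≈ 0.861000

1 1 9681/10000
2 2 2329/2500
3 3 563/625
4 4 87/100
5 5 861/1000
DF(3y) = 563/625 ≈ 0.900800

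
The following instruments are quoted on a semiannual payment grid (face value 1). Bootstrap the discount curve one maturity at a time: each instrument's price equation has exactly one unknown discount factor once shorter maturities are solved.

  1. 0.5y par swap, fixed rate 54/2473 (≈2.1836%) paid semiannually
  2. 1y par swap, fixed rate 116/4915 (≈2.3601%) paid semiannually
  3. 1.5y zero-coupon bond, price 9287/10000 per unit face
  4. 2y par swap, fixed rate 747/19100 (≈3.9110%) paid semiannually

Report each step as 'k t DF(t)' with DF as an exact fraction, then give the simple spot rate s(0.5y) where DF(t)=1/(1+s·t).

step 1 [0.5y] swap r/2=27/2473: DF=(1 − 27/2473·(0))/(1+27/2473) = 2473/2500 ≈ 0.989200
step 2 [1y] swap r/2=58/4915: DF=(1 − 58/4915·(0.989200))/(1+58/4915) = 1221/1250 ≈ 0.976800
step 3 [1.5y] zero: DF = P = 9287/10000 ≈ 0.928700
step 4 [2y] swap r/2=747/38200: DF=(1 − 747/38200·(0.989200+0.976800+0.928700))/(1+747/38200) = 9253/10000 ≈ 0.925300

1 1/2 2473/2500
2 1 1221/1250
3 3/2 9287/10000
4 2 9253/10000
s(0.5y) = (1/(2473/2500) − 1)/(1/2) = 54/2473 ≈ 2.1836%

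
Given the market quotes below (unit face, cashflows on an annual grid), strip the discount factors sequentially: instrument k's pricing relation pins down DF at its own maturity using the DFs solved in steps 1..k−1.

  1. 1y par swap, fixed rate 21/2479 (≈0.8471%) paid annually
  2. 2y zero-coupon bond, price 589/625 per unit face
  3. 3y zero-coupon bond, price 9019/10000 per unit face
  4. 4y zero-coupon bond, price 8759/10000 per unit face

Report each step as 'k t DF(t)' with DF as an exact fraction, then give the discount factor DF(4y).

1 1 2479/2500
2 2 589/625
3 3 9019/10000
4 4 8759/10000
DF(4y) = 8759/10000 ≈ 0.875900

step 1 [1y] swap r/1=21/2479: DF=(1 − 21/2479·(0))/(1+21/2479) = 2479/2500 ≈ 0.991600
step 2 [2y] zero: DF = P = 589/625 ≈ 0.942400
step 3 [3y] zero: DF = P = 9019/10000 ≈ 0.901900
step 4 [4y] zero: DF = P = 8759/10000 ≈ 0.875900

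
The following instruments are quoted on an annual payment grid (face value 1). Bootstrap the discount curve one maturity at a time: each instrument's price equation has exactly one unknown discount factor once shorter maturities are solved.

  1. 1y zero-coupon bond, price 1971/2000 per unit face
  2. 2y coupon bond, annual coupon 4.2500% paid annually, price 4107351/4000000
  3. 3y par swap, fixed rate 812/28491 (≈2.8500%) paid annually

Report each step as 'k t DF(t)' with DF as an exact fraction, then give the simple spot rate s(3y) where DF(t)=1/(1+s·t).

step 1 [1y] zero: DF = P = 1971/2000 ≈ 0.985500
step 2 [2y] bond c/1=17/400: DF=(4107351/4000000 − 17/400·(0.985500))/(1+17/400) = 1181/1250 ≈ 0.944800
step 3 [3y] swap r/1=812/28491: DF=(1 − 812/28491·(0.985500+0.944800))/(1+812/28491) = 2297/2500 ≈ 0.918800

1 1 1971/2000
2 2 1181/1250
3 3 2297/2500
s(3y) = (1/(2297/2500) − 1)/(3) = 203/6891 ≈ 2.9459%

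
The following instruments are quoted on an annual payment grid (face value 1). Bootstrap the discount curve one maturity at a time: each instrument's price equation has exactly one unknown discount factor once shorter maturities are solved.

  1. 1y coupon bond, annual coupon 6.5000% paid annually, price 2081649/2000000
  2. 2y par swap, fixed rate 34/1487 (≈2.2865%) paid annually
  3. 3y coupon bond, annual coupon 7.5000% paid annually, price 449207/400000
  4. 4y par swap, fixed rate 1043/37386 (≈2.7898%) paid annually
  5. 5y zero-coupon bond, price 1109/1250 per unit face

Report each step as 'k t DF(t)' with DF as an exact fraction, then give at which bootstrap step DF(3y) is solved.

1 1 9773/10000
2 2 4779/5000
3 3 4549/5000
4 4 8957/10000
5 5 1109/1250
DF(3y) is solved at step 3

step 1 [1y] bond c/1=13/200: DF=(2081649/2000000 − 13/200·(0))/(1+13/200) = 9773/10000 ≈ 0.977300
step 2 [2y] swap r/1=34/1487: DF=(1 − 34/1487·(0.977300))/(1+34/1487) = 4779/5000 ≈ 0.955800
step 3 [3y] bond c/1=3/40: DF=(449207/400000 − 3/40·(0.977300+0.955800))/(1+3/40) = 4549/5000 ≈ 0.909800
step 4 [4y] swap r/1=1043/37386: DF=(1 − 1043/37386·(0.977300+0.955800+0.909800))/(1+1043/37386) = 8957/10000 ≈ 0.895700
step 5 [5y] zero: DF = P = 1109/1250 ≈ 0.887200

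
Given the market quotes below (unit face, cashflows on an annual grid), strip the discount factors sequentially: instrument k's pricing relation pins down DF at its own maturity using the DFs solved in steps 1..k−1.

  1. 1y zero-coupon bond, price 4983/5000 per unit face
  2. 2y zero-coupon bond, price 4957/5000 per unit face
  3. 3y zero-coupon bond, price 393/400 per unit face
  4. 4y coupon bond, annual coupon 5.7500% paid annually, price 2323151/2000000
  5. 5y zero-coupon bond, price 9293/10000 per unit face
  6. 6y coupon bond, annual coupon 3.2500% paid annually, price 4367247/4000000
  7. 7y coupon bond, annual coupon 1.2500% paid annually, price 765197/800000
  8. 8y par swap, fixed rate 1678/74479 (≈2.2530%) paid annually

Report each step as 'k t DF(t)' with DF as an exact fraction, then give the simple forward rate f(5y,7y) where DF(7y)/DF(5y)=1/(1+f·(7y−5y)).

1 1 4983/5000
2 2 4957/5000
3 3 393/400
4 4 9369/10000
5 5 9293/10000
6 6 2263/2500
7 7 4369/5000
8 8 4161/5000
f(5y,7y) = ((9293/10000)/(4369/5000) − 1)/(2) = 555/17476 ≈ 3.1758%

step 1 [1y] zero: DF = P = 4983/5000 ≈ 0.996600
step 2 [2y] zero: DF = P = 4957/5000 ≈ 0.991400
step 3 [3y] zero: DF = P = 393/400 ≈ 0.982500
step 4 [4y] bond c/1=23/400: DF=(2323151/2000000 − 23/400·(0.996600+0.991400+0.982500))/(1+23/400) = 9369/10000 ≈ 0.936900
step 5 [5y] zero: DF = P = 9293/10000 ≈ 0.929300
step 6 [6y] bond c/1=13/400: DF=(4367247/4000000 − 13/400·(0.996600+0.991400+0.982500+0.936900+0.929300))/(1+13/400) = 2263/2500 ≈ 0.905200
step 7 [7y] bond c/1=1/80: DF=(765197/800000 − 1/80·(0.996600+0.991400+0.982500+0.936900+0.929300+0.905200))/(1+1/80) = 4369/5000 ≈ 0.873800
step 8 [8y] swap r/1=1678/74479: DF=(1 − 1678/74479·(0.996600+0.991400+0.982500+0.936900+0.929300+0.905200+0.873800))/(1+1678/74479) = 4161/5000 ≈ 0.832200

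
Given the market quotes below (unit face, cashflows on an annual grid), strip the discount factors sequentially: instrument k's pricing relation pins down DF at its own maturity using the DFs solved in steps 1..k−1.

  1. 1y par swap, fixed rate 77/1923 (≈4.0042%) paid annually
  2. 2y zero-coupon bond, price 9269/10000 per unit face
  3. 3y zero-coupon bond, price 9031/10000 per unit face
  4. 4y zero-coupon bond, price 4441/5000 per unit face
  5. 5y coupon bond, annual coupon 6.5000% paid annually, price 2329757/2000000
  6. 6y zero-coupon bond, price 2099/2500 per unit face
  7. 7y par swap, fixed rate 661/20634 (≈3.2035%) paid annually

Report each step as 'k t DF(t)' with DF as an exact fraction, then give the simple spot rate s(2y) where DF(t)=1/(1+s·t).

1 1 1923/2000
2 2 9269/10000
3 3 9031/10000
4 4 4441/5000
5 5 2173/2500
6 6 2099/2500
7 7 8017/10000
s(2y) = (1/(9269/10000) − 1)/(2) = 731/18538 ≈ 3.9433%

step 1 [1y] swap r/1=77/1923: DF=(1 − 77/1923·(0))/(1+77/1923) = 1923/2000 ≈ 0.961500
step 2 [2y] zero: DF = P = 9269/10000 ≈ 0.926900
step 3 [3y] zero: DF = P = 9031/10000 ≈ 0.903100
step 4 [4y] zero: DF = P = 4441/5000 ≈ 0.888200
step 5 [5y] bond c/1=13/200: DF=(2329757/2000000 − 13/200·(0.961500+0.926900+0.903100+0.888200))/(1+13/200) = 2173/2500 ≈ 0.869200
step 6 [6y] zero: DF = P = 2099/2500 ≈ 0.839600
step 7 [7y] swap r/1=661/20634: DF=(1 − 661/20634·(0.961500+0.926900+0.903100+0.888200+0.869200+0.839600))/(1+661/20634) = 8017/10000 ≈ 0.801700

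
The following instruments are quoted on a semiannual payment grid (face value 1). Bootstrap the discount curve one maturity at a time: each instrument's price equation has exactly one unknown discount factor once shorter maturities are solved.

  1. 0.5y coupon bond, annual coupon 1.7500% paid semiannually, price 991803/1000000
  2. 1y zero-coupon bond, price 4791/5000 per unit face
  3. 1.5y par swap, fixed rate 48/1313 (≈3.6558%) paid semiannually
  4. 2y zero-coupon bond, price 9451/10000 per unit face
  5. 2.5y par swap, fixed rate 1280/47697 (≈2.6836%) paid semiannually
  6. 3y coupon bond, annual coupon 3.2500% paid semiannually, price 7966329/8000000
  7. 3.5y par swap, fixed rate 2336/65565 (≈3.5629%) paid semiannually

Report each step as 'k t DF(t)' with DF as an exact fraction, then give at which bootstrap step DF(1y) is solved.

1 1/2 1229/1250
2 1 4791/5000
3 3/2 592/625
4 2 9451/10000
5 5/2 117/125
6 3 2259/2500
7 7/2 552/625
DF(1y) is solved at step 2

step 1 [0.5y] bond c/2=7/800: DF=(991803/1000000 − 7/800·(0))/(1+7/800) = 1229/1250 ≈ 0.983200
step 2 [1y] zero: DF = P = 4791/5000 ≈ 0.958200
step 3 [1.5y] swap r/2=24/1313: DF=(1 − 24/1313·(0.983200+0.958200))/(1+24/1313) = 592/625 ≈ 0.947200
step 4 [2y] zero: DF = P = 9451/10000 ≈ 0.945100
step 5 [2.5y] swap r/2=640/47697: DF=(1 − 640/47697·(0.983200+0.958200+0.947200+0.945100))/(1+640/47697) = 117/125 ≈ 0.936000
step 6 [3y] bond c/2=13/800: DF=(7966329/8000000 − 13/800·(0.983200+0.958200+0.947200+0.945100+0.936000))/(1+13/800) = 2259/2500 ≈ 0.903600
step 7 [3.5y] swap r/2=1168/65565: DF=(1 − 1168/65565·(0.983200+0.958200+0.947200+0.945100+0.936000+0.903600))/(1+1168/65565) = 552/625 ≈ 0.883200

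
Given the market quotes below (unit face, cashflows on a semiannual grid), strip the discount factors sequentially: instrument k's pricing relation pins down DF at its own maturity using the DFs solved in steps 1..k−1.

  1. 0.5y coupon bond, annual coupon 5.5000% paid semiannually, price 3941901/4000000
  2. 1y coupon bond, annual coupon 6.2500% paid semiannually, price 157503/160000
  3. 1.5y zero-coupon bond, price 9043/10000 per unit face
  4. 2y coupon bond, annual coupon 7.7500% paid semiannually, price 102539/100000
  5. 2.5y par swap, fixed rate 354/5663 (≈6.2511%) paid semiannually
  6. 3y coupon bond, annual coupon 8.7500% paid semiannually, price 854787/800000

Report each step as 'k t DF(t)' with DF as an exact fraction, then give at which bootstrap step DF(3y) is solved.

step 1 [0.5y] bond c/2=11/400: DF=(3941901/4000000 − 11/400·(0))/(1+11/400) = 9591/10000 ≈ 0.959100
step 2 [1y] bond c/2=1/32: DF=(157503/160000 − 1/32·(0.959100))/(1+1/32) = 1851/2000 ≈ 0.925500
step 3 [1.5y] zero: DF = P = 9043/10000 ≈ 0.904300
step 4 [2y] bond c/2=31/800: DF=(102539/100000 − 31/800·(0.959100+0.925500+0.904300))/(1+31/800) = 8831/10000 ≈ 0.883100
step 5 [2.5y] swap r/2=177/5663: DF=(1 − 177/5663·(0.959100+0.925500+0.904300+0.883100))/(1+177/5663) = 1073/1250 ≈ 0.858400
step 6 [3y] bond c/2=7/160: DF=(854787/800000 − 7/160·(0.959100+0.925500+0.904300+0.883100+0.858400))/(1+7/160) = 4169/5000 ≈ 0.833800

1 1/2 9591/10000
2 1 1851/2000
3 3/2 9043/10000
4 2 8831/10000
5 5/2 1073/1250
6 3 4169/5000
DF(3y) is solved at step 6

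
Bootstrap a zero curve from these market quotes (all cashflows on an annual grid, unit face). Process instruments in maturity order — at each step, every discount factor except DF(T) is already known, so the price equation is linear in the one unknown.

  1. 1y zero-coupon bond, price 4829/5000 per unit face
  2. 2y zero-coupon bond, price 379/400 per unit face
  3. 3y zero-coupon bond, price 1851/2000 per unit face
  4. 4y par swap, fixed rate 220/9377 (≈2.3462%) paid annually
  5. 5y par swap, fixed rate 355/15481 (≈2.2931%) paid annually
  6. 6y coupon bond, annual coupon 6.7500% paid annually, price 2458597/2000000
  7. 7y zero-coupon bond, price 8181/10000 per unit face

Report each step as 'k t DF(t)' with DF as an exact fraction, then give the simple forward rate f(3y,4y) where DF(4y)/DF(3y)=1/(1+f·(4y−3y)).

step 1 [1y] zero: DF = P = 4829/5000 ≈ 0.965800
step 2 [2y] zero: DF = P = 379/400 ≈ 0.947500
step 3 [3y] zero: DF = P = 1851/2000 ≈ 0.925500
step 4 [4y] swap r/1=220/9377: DF=(1 − 220/9377·(0.965800+0.947500+0.925500))/(1+220/9377) = 114/125 ≈ 0.912000
step 5 [5y] swap r/1=355/15481: DF=(1 − 355/15481·(0.965800+0.947500+0.925500+0.912000))/(1+355/15481) = 1787/2000 ≈ 0.893500
step 6 [6y] bond c/1=27/400: DF=(2458597/2000000 − 27/400·(0.965800+0.947500+0.925500+0.912000+0.893500))/(1+27/400) = 8579/10000 ≈ 0.857900
step 7 [7y] zero: DF = P = 8181/10000 ≈ 0.818100

1 1 4829/5000
2 2 379/400
3 3 1851/2000
4 4 114/125
5 5 1787/2000
6 6 8579/10000
7 7 8181/10000
f(3y,4y) = ((1851/2000)/(114/125) − 1)/(1) = 9/608 ≈ 1.4803%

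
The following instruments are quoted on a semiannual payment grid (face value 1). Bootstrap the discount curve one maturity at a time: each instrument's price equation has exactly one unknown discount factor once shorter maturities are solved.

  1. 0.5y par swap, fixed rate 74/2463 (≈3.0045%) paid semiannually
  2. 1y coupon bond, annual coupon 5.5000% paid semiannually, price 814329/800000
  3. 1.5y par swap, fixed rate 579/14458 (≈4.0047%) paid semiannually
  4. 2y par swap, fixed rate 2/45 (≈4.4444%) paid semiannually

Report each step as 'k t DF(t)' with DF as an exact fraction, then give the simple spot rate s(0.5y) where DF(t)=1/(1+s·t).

1 1/2 2463/2500
2 1 9643/10000
3 3/2 9421/10000
4 2 4577/5000
s(0.5y) = (1/(2463/2500) − 1)/(1/2) = 74/2463 ≈ 3.0045%

step 1 [0.5y] swap r/2=37/2463: DF=(1 − 37/2463·(0))/(1+37/2463) = 2463/2500 ≈ 0.985200
step 2 [1y] bond c/2=11/400: DF=(814329/800000 − 11/400·(0.985200))/(1+11/400) = 9643/10000 ≈ 0.964300
step 3 [1.5y] swap r/2=579/28916: DF=(1 − 579/28916·(0.985200+0.964300))/(1+579/28916) = 9421/10000 ≈ 0.942100
step 4 [2y] swap r/2=1/45: DF=(1 − 1/45·(0.985200+0.964300+0.942100))/(1+1/45) = 4577/5000 ≈ 0.915400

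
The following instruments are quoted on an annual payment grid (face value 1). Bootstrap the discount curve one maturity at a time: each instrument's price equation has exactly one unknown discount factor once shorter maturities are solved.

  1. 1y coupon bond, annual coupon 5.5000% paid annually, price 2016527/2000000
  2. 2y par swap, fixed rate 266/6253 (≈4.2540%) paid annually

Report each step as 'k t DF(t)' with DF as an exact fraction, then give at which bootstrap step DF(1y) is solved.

step 1 [1y] bond c/1=11/200: DF=(2016527/2000000 − 11/200·(0))/(1+11/200) = 9557/10000 ≈ 0.955700
step 2 [2y] swap r/1=266/6253: DF=(1 − 266/6253·(0.955700))/(1+266/6253) = 4601/5000 ≈ 0.920200

1 1 9557/10000
2 2 4601/5000
DF(1y) is solved at step 1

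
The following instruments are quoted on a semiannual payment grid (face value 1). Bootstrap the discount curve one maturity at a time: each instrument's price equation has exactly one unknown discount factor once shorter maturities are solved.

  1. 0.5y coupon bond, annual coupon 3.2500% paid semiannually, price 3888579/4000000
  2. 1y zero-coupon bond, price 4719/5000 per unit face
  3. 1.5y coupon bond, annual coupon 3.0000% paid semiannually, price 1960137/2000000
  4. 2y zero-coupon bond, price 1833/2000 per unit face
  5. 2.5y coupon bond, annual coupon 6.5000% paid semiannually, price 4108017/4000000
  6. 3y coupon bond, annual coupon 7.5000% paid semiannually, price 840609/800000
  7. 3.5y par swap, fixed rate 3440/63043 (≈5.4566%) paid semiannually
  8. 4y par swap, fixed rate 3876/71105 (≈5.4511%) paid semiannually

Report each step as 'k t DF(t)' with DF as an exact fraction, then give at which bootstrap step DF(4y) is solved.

1 1/2 4783/5000
2 1 4719/5000
3 3/2 15/16
4 2 1833/2000
5 5/2 1753/2000
6 3 4227/5000
7 7/2 207/250
8 4 4031/5000
DF(4y) is solved at step 8

step 1 [0.5y] bond c/2=13/800: DF=(3888579/4000000 − 13/800·(0))/(1+13/800) = 4783/5000 ≈ 0.956600
step 2 [1y] zero: DF = P = 4719/5000 ≈ 0.943800
step 3 [1.5y] bond c/2=3/200: DF=(1960137/2000000 − 3/200·(0.956600+0.943800))/(1+3/200) = 15/16 ≈ 0.937500
step 4 [2y] zero: DF = P = 1833/2000 ≈ 0.916500
step 5 [2.5y] bond c/2=13/400: DF=(4108017/4000000 − 13/400·(0.956600+0.943800+0.937500+0.916500))/(1+13/400) = 1753/2000 ≈ 0.876500
step 6 [3y] bond c/2=3/80: DF=(840609/800000 − 3/80·(0.956600+0.943800+0.937500+0.916500+0.876500))/(1+3/80) = 4227/5000 ≈ 0.845400
step 7 [3.5y] swap r/2=1720/63043: DF=(1 − 1720/63043·(0.956600+0.943800+0.937500+0.916500+0.876500+0.845400))/(1+1720/63043) = 207/250 ≈ 0.828000
step 8 [4y] swap r/2=1938/71105: DF=(1 − 1938/71105·(0.956600+0.943800+0.937500+0.916500+0.876500+0.845400+0.828000))/(1+1938/71105) = 4031/5000 ≈ 0.806200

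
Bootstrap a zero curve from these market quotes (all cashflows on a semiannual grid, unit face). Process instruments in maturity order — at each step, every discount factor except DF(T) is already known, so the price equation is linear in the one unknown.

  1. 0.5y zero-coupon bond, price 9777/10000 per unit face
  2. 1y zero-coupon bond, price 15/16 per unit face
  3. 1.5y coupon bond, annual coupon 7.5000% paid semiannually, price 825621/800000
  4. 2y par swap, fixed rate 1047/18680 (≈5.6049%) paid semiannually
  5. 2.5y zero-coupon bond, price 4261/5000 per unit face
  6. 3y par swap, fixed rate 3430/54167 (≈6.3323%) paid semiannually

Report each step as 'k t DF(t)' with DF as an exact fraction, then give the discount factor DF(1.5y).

step 1 [0.5y] zero: DF = P = 9777/10000 ≈ 0.977700
step 2 [1y] zero: DF = P = 15/16 ≈ 0.937500
step 3 [1.5y] bond c/2=3/80: DF=(825621/800000 − 3/80·(0.977700+0.937500))/(1+3/80) = 1851/2000 ≈ 0.925500
step 4 [2y] swap r/2=1047/37360: DF=(1 − 1047/37360·(0.977700+0.937500+0.925500))/(1+1047/37360) = 8953/10000 ≈ 0.895300
step 5 [2.5y] zero: DF = P = 4261/5000 ≈ 0.852200
step 6 [3y] swap r/2=1715/54167: DF=(1 − 1715/54167·(0.977700+0.937500+0.925500+0.895300+0.852200))/(1+1715/54167) = 1657/2000 ≈ 0.828500

1 1/2 9777/10000
2 1 15/16
3 3/2 1851/2000
4 2 8953/10000
5 5/2 4261/5000
6 3 1657/2000
DF(1.5y) = 1851/2000 ≈ 0.925500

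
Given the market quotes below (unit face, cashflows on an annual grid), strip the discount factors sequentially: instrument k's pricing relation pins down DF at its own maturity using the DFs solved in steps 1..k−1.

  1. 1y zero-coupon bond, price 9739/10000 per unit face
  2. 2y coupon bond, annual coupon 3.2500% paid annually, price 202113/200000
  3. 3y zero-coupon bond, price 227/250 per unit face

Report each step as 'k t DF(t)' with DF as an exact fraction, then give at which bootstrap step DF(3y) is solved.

1 1 9739/10000
2 2 9481/10000
3 3 227/250
DF(3y) is solved at step 3

step 1 [1y] zero: DF = P = 9739/10000 ≈ 0.973900
step 2 [2y] bond c/1=13/400: DF=(202113/200000 − 13/400·(0.973900))/(1+13/400) = 9481/10000 ≈ 0.948100
step 3 [3y] zero: DF = P = 227/250 ≈ 0.908000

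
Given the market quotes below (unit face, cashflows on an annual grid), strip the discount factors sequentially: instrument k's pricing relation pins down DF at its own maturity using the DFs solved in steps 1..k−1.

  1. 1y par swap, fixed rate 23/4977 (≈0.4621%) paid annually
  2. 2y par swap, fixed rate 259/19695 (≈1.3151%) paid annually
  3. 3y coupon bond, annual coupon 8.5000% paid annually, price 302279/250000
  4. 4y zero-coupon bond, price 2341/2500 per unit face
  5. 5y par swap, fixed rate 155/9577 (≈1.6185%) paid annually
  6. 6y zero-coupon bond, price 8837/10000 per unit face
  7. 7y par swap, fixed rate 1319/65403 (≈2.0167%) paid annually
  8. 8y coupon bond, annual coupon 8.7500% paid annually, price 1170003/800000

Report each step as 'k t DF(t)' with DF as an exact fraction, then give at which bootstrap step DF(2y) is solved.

step 1 [1y] swap r/1=23/4977: DF=(1 − 23/4977·(0))/(1+23/4977) = 4977/5000 ≈ 0.995400
step 2 [2y] swap r/1=259/19695: DF=(1 − 259/19695·(0.995400))/(1+259/19695) = 9741/10000 ≈ 0.974100
step 3 [3y] bond c/1=17/200: DF=(302279/250000 − 17/200·(0.995400+0.974100))/(1+17/200) = 9601/10000 ≈ 0.960100
step 4 [4y] zero: DF = P = 2341/2500 ≈ 0.936400
step 5 [5y] swap r/1=155/9577: DF=(1 − 155/9577·(0.995400+0.974100+0.960100+0.936400))/(1+155/9577) = 369/400 ≈ 0.922500
step 6 [6y] zero: DF = P = 8837/10000 ≈ 0.883700
step 7 [7y] swap r/1=1319/65403: DF=(1 − 1319/65403·(0.995400+0.974100+0.960100+0.936400+0.922500+0.883700))/(1+1319/65403) = 8681/10000 ≈ 0.868100
step 8 [8y] bond c/1=7/80: DF=(1170003/800000 − 7/80·(0.995400+0.974100+0.960100+0.936400+0.922500+0.883700+0.868100))/(1+7/80) = 4093/5000 ≈ 0.818600

1 1 4977/5000
2 2 9741/10000
3 3 9601/10000
4 4 2341/2500
5 5 369/400
6 6 8837/10000
7 7 8681/10000
8 8 4093/5000
DF(2y) is solved at step 2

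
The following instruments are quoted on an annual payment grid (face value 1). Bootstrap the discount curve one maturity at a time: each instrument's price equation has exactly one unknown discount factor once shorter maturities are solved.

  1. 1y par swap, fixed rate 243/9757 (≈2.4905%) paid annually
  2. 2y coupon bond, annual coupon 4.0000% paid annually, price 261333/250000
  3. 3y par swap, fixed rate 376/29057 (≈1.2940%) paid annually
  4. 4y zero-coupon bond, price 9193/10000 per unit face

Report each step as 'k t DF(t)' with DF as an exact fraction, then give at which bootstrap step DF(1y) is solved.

step 1 [1y] swap r/1=243/9757: DF=(1 − 243/9757·(0))/(1+243/9757) = 9757/10000 ≈ 0.975700
step 2 [2y] bond c/1=1/25: DF=(261333/250000 − 1/25·(0.975700))/(1+1/25) = 2419/2500 ≈ 0.967600
step 3 [3y] swap r/1=376/29057: DF=(1 − 376/29057·(0.975700+0.967600))/(1+376/29057) = 1203/1250 ≈ 0.962400
step 4 [4y] zero: DF = P = 9193/10000 ≈ 0.919300

1 1 9757/10000
2 2 2419/2500
3 3 1203/1250
4 4 9193/10000
DF(1y) is solved at step 1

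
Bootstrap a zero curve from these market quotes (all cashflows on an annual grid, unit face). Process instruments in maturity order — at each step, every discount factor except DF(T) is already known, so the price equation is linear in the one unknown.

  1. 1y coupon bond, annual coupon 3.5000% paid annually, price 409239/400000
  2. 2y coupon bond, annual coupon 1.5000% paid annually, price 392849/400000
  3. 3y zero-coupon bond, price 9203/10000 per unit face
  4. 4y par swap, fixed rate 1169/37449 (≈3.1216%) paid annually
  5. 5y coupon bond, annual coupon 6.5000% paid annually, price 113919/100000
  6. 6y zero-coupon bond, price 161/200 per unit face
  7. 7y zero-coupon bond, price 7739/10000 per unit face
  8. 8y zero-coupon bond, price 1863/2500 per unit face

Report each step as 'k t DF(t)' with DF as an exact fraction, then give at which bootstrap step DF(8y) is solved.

step 1 [1y] bond c/1=7/200: DF=(409239/400000 − 7/200·(0))/(1+7/200) = 1977/2000 ≈ 0.988500
step 2 [2y] bond c/1=3/200: DF=(392849/400000 − 3/200·(0.988500))/(1+3/200) = 953/1000 ≈ 0.953000
step 3 [3y] zero: DF = P = 9203/10000 ≈ 0.920300
step 4 [4y] swap r/1=1169/37449: DF=(1 − 1169/37449·(0.988500+0.953000+0.920300))/(1+1169/37449) = 8831/10000 ≈ 0.883100
step 5 [5y] bond c/1=13/200: DF=(113919/100000 − 13/200·(0.988500+0.953000+0.920300+0.883100))/(1+13/200) = 8411/10000 ≈ 0.841100
step 6 [6y] zero: DF = P = 161/200 ≈ 0.805000
step 7 [7y] zero: DF = P = 7739/10000 ≈ 0.773900
step 8 [8y] zero: DF = P = 1863/2500 ≈ 0.745200

1 1 1977/2000
2 2 953/1000
3 3 9203/10000
4 4 8831/10000
5 5 8411/10000
6 6 161/200
7 7 7739/10000
8 8 1863/2500
DF(8y) is solved at step 8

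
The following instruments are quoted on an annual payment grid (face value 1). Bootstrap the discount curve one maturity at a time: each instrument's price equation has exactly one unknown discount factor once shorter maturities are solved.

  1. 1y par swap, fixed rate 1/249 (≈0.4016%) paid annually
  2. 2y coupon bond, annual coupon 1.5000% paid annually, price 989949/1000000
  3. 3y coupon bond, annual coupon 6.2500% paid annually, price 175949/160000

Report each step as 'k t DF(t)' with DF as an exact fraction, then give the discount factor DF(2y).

step 1 [1y] swap r/1=1/249: DF=(1 − 1/249·(0))/(1+1/249) = 249/250 ≈ 0.996000
step 2 [2y] bond c/1=3/200: DF=(989949/1000000 − 3/200·(0.996000))/(1+3/200) = 4803/5000 ≈ 0.960600
step 3 [3y] bond c/1=1/16: DF=(175949/160000 − 1/16·(0.996000+0.960600))/(1+1/16) = 9199/10000 ≈ 0.919900

1 1 249/250
2 2 4803/5000
3 3 9199/10000
DF(2y) = 4803/5000 ≈ 0.960600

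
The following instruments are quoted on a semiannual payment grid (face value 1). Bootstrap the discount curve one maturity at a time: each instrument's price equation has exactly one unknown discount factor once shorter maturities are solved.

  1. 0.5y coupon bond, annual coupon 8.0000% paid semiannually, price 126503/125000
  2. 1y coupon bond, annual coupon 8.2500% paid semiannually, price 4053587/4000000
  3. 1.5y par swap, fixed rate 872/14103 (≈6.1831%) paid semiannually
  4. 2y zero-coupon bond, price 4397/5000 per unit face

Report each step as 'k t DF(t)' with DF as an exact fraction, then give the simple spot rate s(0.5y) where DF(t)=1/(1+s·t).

1 1/2 9731/10000
2 1 9347/10000
3 3/2 1141/1250
4 2 4397/5000
s(0.5y) = (1/(9731/10000) − 1)/(1/2) = 538/9731 ≈ 5.5287%

step 1 [0.5y] bond c/2=1/25: DF=(126503/125000 − 1/25·(0))/(1+1/25) = 9731/10000 ≈ 0.973100
step 2 [1y] bond c/2=33/800: DF=(4053587/4000000 − 33/800·(0.973100))/(1+33/800) = 9347/10000 ≈ 0.934700
step 3 [1.5y] swap r/2=436/14103: DF=(1 − 436/14103·(0.973100+0.934700))/(1+436/14103) = 1141/1250 ≈ 0.912800
step 4 [2y] zero: DF = P = 4397/5000 ≈ 0.879400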